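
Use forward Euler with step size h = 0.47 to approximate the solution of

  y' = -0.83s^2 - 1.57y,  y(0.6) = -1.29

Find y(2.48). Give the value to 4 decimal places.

-1.8578

Euler: y_{n+1} = y_n + h·f(s_n, y_n).
s=0.600000, y=-1.290000: f=1.726500 → y ← -1.290000 + 0.47·1.726500 = -0.478545
s=1.070000, y=-0.478545: f=-0.198951 → y ← -0.478545 + 0.47·(-0.198951) = -0.572052
s=1.540000, y=-0.572052: f=-1.070306 → y ← -0.572052 + 0.47·(-1.070306) = -1.075096
s=2.010000, y=-1.075096: f=-1.665382 → y ← -1.075096 + 0.47·(-1.665382) = -1.857826
y(2.48) ≈ -1.8578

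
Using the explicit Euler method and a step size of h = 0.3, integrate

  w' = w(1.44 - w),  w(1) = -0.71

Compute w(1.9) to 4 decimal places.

Euler: w_{n+1} = w_n + h·f(s_n, w_n).
s=1.000000, w=-0.710000: f=-1.526500 → w ← -0.710000 + 0.3·(-1.526500) = -1.167950
s=1.300000, w=-1.167950: f=-3.045955 → w ← -1.167950 + 0.3·(-3.045955) = -2.081737
s=1.600000, w=-2.081737: f=-7.331328 → w ← -2.081737 + 0.3·(-7.331328) = -4.281135
w(1.9) ≈ -4.2811

-4.2811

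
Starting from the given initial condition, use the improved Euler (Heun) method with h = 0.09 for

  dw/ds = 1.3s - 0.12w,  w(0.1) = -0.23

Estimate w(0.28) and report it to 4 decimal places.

Heun: k1 = f(s_n, w_n); k2 = f(s_n + h, w_n + h·k1); w_{n+1} = w_n + (h/2)·(k1 + k2).
s=0.100000, w=-0.230000:
  k1 = f(0.100000, -0.230000) = 0.157600
  k2 = f(0.190000, -0.215816) = 0.272898
  w ← -0.230000 + (0.09/2)·(0.157600 + 0.272898) = -0.210628
s=0.190000, w=-0.210628:
  k1 = f(0.190000, -0.210628) = 0.272275
  k2 = f(0.280000, -0.186123) = 0.386335
  w ← -0.210628 + (0.09/2)·(0.272275 + 0.386335) = -0.180990
w(0.28) ≈ -0.1810

-0.1810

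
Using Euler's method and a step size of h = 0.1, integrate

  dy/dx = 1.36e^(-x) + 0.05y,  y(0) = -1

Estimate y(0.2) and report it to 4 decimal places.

-0.7503

Euler: y_{n+1} = y_n + h·f(x_n, y_n).
x=0.000000, y=-1.000000: f=1.310000 → y ← -1.000000 + 0.1·1.310000 = -0.869000
x=0.100000, y=-0.869000: f=1.187129 → y ← -0.869000 + 0.1·1.187129 = -0.750287
y(0.2) ≈ -0.7503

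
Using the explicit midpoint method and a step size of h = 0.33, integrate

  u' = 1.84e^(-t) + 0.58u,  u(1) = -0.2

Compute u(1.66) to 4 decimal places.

Midpoint: k1 = f(t_n, u_n); k2 = f(t_n + h/2, u_n + (h/2)·k1); u_{n+1} = u_n + h·k2.
t=1.000000, u=-0.200000:
  k1 = f(1.000000, -0.200000) = 0.560898
  k2 = f(1.165000, -0.107452) = 0.511616
  u ← -0.200000 + 0.33·0.511616 = -0.031167
t=1.330000, u=-0.031167:
  k1 = f(1.330000, -0.031167) = 0.468561
  k2 = f(1.495000, 0.046146) = 0.439382
  u ← -0.031167 + 0.33·0.439382 = 0.113829
u(1.66) ≈ 0.1138

0.1138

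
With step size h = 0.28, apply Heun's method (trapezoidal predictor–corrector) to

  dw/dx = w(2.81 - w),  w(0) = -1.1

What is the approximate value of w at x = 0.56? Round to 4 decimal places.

Heun: k1 = f(x_n, w_n); k2 = f(x_n + h, w_n + h·k1); w_{n+1} = w_n + (h/2)·(k1 + k2).
x=0.000000, w=-1.100000:
  k1 = f(0.000000, -1.100000) = -4.301000
  k2 = f(0.280000, -2.304280) = -11.784733
  w ← -1.100000 + (0.28/2)·(-4.301000 + (-11.784733)) = -3.352003
x=0.280000, w=-3.352003:
  k1 = f(0.280000, -3.352003) = -20.655049
  k2 = f(0.560000, -9.135416) = -109.126352
  w ← -3.352003 + (0.28/2)·(-20.655049 + (-109.126352)) = -21.521399
w(0.56) ≈ -21.5214

-21.5214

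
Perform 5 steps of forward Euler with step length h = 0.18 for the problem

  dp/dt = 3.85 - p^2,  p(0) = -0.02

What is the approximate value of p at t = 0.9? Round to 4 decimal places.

Euler: p_{n+1} = p_n + h·f(t_n, p_n).
t=0.000000, p=-0.020000: f=3.849600 → p ← -0.020000 + 0.18·3.849600 = 0.672928
t=0.180000, p=0.672928: f=3.397168 → p ← 0.672928 + 0.18·3.397168 = 1.284418
t=0.360000, p=1.284418: f=2.200270 → p ← 1.284418 + 0.18·2.200270 = 1.680467
t=0.540000, p=1.680467: f=1.026031 → p ← 1.680467 + 0.18·1.026031 = 1.865152
t=0.720000, p=1.865152: f=0.371206 → p ← 1.865152 + 0.18·0.371206 = 1.931970
p(0.9) ≈ 1.9320

1.9320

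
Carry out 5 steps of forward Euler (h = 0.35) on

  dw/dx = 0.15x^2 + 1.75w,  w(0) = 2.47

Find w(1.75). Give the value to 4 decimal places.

27.2176

Euler: w_{n+1} = w_n + h·f(x_n, w_n).
x=0.000000, w=2.470000: f=4.322500 → w ← 2.470000 + 0.35·4.322500 = 3.982875
x=0.350000, w=3.982875: f=6.988406 → w ← 3.982875 + 0.35·6.988406 = 6.428817
x=0.700000, w=6.428817: f=11.323930 → w ← 6.428817 + 0.35·11.323930 = 10.392193
x=1.050000, w=10.392193: f=18.351712 → w ← 10.392193 + 0.35·18.351712 = 16.815292
x=1.400000, w=16.815292: f=29.720761 → w ← 16.815292 + 0.35·29.720761 = 27.217558
w(1.75) ≈ 27.2176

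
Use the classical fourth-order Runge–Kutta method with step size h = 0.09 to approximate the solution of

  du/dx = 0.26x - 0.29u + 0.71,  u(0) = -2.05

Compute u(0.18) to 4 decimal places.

RK4: k1 = f(x_n, u_n); k2 = f(x_n + h/2, u_n + (h/2)·k1); k3 = f(x_n + h/2, u_n + (h/2)·k2); k4 = f(x_n + h, u_n + h·k3); u_{n+1} = u_n + (h/6)·(k1 + 2k2 + 2k3 + k4).
x=0.000000, u=-2.050000:
  k1 = f(0.000000, -2.050000) = 1.304500
  k2 = f(0.045000, -1.991297) = 1.299176
  k3 = f(0.045000, -1.991537) = 1.299246
  k4 = f(0.090000, -1.933068) = 1.293990
  u ← -2.050000 + (0.09/6)·(k1 + 2k2 + 2k3 + k4) = -1.933070
x=0.090000, u=-1.933070:
  k1 = f(0.090000, -1.933070) = 1.293990
  k2 = f(0.135000, -1.874840) = 1.288804
  k3 = f(0.135000, -1.875074) = 1.288871
  k4 = f(0.180000, -1.817072) = 1.283751
  u ← -1.933070 + (0.09/6)·(k1 + 2k2 + 2k3 + k4) = -1.817074
u(0.18) ≈ -1.8171

-1.8171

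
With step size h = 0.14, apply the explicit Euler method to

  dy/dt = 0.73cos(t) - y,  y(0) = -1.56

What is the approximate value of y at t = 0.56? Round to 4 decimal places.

-0.5357

Euler: y_{n+1} = y_n + h·f(t_n, y_n).
t=0.000000, y=-1.560000: f=2.290000 → y ← -1.560000 + 0.14·2.290000 = -1.239400
t=0.140000, y=-1.239400: f=1.962258 → y ← -1.239400 + 0.14·1.962258 = -0.964684
t=0.280000, y=-0.964684: f=1.666254 → y ← -0.964684 + 0.14·1.666254 = -0.731408
t=0.420000, y=-0.731408: f=1.397963 → y ← -0.731408 + 0.14·1.397963 = -0.535693
y(0.56) ≈ -0.5357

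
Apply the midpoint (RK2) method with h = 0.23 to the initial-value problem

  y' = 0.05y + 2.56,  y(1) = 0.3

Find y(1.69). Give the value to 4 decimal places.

2.1077

Midpoint: k1 = f(t_n, y_n); k2 = f(t_n + h/2, y_n + (h/2)·k1); y_{n+1} = y_n + h·k2.
t=1.000000, y=0.300000:
  k1 = f(1.000000, 0.300000) = 2.575000
  k2 = f(1.115000, 0.596125) = 2.589806
  y ← 0.300000 + 0.23·2.589806 = 0.895655
t=1.230000, y=0.895655:
  k1 = f(1.230000, 0.895655) = 2.604783
  k2 = f(1.345000, 1.195205) = 2.619760
  y ← 0.895655 + 0.23·2.619760 = 1.498200
t=1.460000, y=1.498200:
  k1 = f(1.460000, 1.498200) = 2.634910
  k2 = f(1.575000, 1.801215) = 2.650061
  y ← 1.498200 + 0.23·2.650061 = 2.107714
y(1.69) ≈ 2.1077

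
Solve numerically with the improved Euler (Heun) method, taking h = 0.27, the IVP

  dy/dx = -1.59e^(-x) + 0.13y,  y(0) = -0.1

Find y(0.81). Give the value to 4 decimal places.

Heun: k1 = f(x_n, y_n); k2 = f(x_n + h, y_n + h·k1); y_{n+1} = y_n + (h/2)·(k1 + k2).
x=0.000000, y=-0.100000:
  k1 = f(0.000000, -0.100000) = -1.603000
  k2 = f(0.270000, -0.532810) = -1.283039
  y ← -0.100000 + (0.27/2)·(-1.603000 + (-1.283039)) = -0.489615
x=0.270000, y=-0.489615:
  k1 = f(0.270000, -0.489615) = -1.277423
  k2 = f(0.540000, -0.834520) = -1.035057
  y ← -0.489615 + (0.27/2)·(-1.277423 + (-1.035057)) = -0.801800
x=0.540000, y=-0.801800:
  k1 = f(0.540000, -0.801800) = -1.030804
  k2 = f(0.810000, -1.080117) = -0.847740
  y ← -0.801800 + (0.27/2)·(-1.030804 + (-0.847740)) = -1.055403
y(0.81) ≈ -1.0554

-1.0554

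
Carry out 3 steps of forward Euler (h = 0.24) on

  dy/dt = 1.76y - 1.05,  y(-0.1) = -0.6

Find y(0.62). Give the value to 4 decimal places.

-2.8470

Euler: y_{n+1} = y_n + h·f(t_n, y_n).
t=-0.100000, y=-0.600000: f=-2.106000 → y ← -0.600000 + 0.24·(-2.106000) = -1.105440
t=0.140000, y=-1.105440: f=-2.995574 → y ← -1.105440 + 0.24·(-2.995574) = -1.824378
t=0.380000, y=-1.824378: f=-4.260905 → y ← -1.824378 + 0.24·(-4.260905) = -2.846995
y(0.62) ≈ -2.8470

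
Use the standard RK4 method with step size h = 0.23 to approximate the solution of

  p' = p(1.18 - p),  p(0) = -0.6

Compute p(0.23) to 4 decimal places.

RK4: k1 = f(x_n, p_n); k2 = f(x_n + h/2, p_n + (h/2)·k1); k3 = f(x_n + h/2, p_n + (h/2)·k2); k4 = f(x_n + h, p_n + h·k3); p_{n+1} = p_n + (h/6)·(k1 + 2k2 + 2k3 + k4).
x=0.000000, p=-0.600000:
  k1 = f(0.000000, -0.600000) = -1.068000
  k2 = f(0.115000, -0.722820) = -1.375396
  k3 = f(0.115000, -0.758171) = -1.469464
  k4 = f(0.230000, -0.937977) = -1.986613
  p ← -0.600000 + (0.23/6)·(k1 + 2k2 + 2k3 + k4) = -0.935199
p(0.23) ≈ -0.9352

-0.9352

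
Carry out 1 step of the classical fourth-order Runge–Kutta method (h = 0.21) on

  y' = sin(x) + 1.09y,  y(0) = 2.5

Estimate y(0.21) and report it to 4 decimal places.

3.1668

RK4: k1 = f(x_n, y_n); k2 = f(x_n + h/2, y_n + (h/2)·k1); k3 = f(x_n + h/2, y_n + (h/2)·k2); k4 = f(x_n + h, y_n + h·k3); y_{n+1} = y_n + (h/6)·(k1 + 2k2 + 2k3 + k4).
x=0.000000, y=2.500000:
  k1 = f(0.000000, 2.500000) = 2.725000
  k2 = f(0.105000, 2.786125) = 3.141683
  k3 = f(0.105000, 2.829877) = 3.189373
  k4 = f(0.210000, 3.169768) = 3.663507
  y ← 2.500000 + (0.21/6)·(k1 + 2k2 + 2k3 + k4) = 3.166772
y(0.21) ≈ 3.1668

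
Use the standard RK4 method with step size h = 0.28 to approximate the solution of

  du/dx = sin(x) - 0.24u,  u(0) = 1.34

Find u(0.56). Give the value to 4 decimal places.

1.3175

RK4: k1 = f(x_n, u_n); k2 = f(x_n + h/2, u_n + (h/2)·k1); k3 = f(x_n + h/2, u_n + (h/2)·k2); k4 = f(x_n + h, u_n + h·k3); u_{n+1} = u_n + (h/6)·(k1 + 2k2 + 2k3 + k4).
x=0.000000, u=1.340000:
  k1 = f(0.000000, 1.340000) = -0.321600
  k2 = f(0.140000, 1.294976) = -0.171251
  k3 = f(0.140000, 1.316025) = -0.176303
  k4 = f(0.280000, 1.290635) = -0.033397
  u ← 1.340000 + (0.28/6)·(k1 + 2k2 + 2k3 + k4) = 1.290995
x=0.280000, u=1.290995:
  k1 = f(0.280000, 1.290995) = -0.033483
  k2 = f(0.420000, 1.286307) = 0.099047
  k3 = f(0.420000, 1.304862) = 0.094594
  k4 = f(0.560000, 1.317481) = 0.214991
  u ← 1.290995 + (0.28/6)·(k1 + 2k2 + 2k3 + k4) = 1.317539
u(0.56) ≈ 1.3175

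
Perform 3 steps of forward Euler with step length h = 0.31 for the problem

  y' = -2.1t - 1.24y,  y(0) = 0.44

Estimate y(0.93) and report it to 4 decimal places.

Euler: y_{n+1} = y_n + h·f(t_n, y_n).
t=0.000000, y=0.440000: f=-0.545600 → y ← 0.440000 + 0.31·(-0.545600) = 0.270864
t=0.310000, y=0.270864: f=-0.986871 → y ← 0.270864 + 0.31·(-0.986871) = -0.035066
t=0.620000, y=-0.035066: f=-1.258518 → y ← -0.035066 + 0.31·(-1.258518) = -0.425207
y(0.93) ≈ -0.4252

-0.4252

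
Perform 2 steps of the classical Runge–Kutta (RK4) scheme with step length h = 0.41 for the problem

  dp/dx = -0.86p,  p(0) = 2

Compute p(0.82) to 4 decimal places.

RK4: k1 = f(x_n, p_n); k2 = f(x_n + h/2, p_n + (h/2)·k1); k3 = f(x_n + h/2, p_n + (h/2)·k2); k4 = f(x_n + h, p_n + h·k3); p_{n+1} = p_n + (h/6)·(k1 + 2k2 + 2k3 + k4).
x=0.000000, p=2.000000:
  k1 = f(0.000000, 2.000000) = -1.720000
  k2 = f(0.205000, 1.647400) = -1.416764
  k3 = f(0.205000, 1.709563) = -1.470225
  k4 = f(0.410000, 1.397208) = -1.201599
  p ← 2.000000 + (0.41/6)·(k1 + 2k2 + 2k3 + k4) = 1.405802
x=0.410000, p=1.405802:
  k1 = f(0.410000, 1.405802) = -1.208990
  k2 = f(0.615000, 1.157959) = -0.995845
  k3 = f(0.615000, 1.201654) = -1.033423
  k4 = f(0.820000, 0.982099) = -0.844605
  p ← 1.405802 + (0.41/6)·(k1 + 2k2 + 2k3 + k4) = 0.988140
p(0.82) ≈ 0.9881

0.9881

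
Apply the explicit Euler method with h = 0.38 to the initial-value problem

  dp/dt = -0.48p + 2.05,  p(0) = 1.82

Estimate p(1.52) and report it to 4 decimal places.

3.1757

Euler: p_{n+1} = p_n + h·f(t_n, p_n).
t=0.000000, p=1.820000: f=1.176400 → p ← 1.820000 + 0.38·1.176400 = 2.267032
t=0.380000, p=2.267032: f=0.961825 → p ← 2.267032 + 0.38·0.961825 = 2.632525
t=0.760000, p=2.632525: f=0.786388 → p ← 2.632525 + 0.38·0.786388 = 2.931353
t=1.140000, p=2.931353: f=0.642951 → p ← 2.931353 + 0.38·0.642951 = 3.175674
p(1.52) ≈ 3.1757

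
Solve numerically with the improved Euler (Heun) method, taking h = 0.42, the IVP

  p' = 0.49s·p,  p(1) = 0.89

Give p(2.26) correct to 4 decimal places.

Heun: k1 = f(s_n, p_n); k2 = f(s_n + h, p_n + h·k1); p_{n+1} = p_n + (h/2)·(k1 + k2).
s=1.000000, p=0.890000:
  k1 = f(1.000000, 0.890000) = 0.436100
  k2 = f(1.420000, 1.073162) = 0.746706
  p ← 0.890000 + (0.42/2)·(0.436100 + 0.746706) = 1.138389
s=1.420000, p=1.138389:
  k1 = f(1.420000, 1.138389) = 0.792091
  k2 = f(1.840000, 1.471068) = 1.326315
  p ← 1.138389 + (0.42/2)·(0.792091 + 1.326315) = 1.583255
s=1.840000, p=1.583255:
  k1 = f(1.840000, 1.583255) = 1.427462
  k2 = f(2.260000, 2.182789) = 2.417220
  p ← 1.583255 + (0.42/2)·(1.427462 + 2.417220) = 2.390638
p(2.26) ≈ 2.3906

2.3906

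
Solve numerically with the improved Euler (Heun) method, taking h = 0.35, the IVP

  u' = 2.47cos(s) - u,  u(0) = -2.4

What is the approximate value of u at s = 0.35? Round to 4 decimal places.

Heun: k1 = f(s_n, u_n); k2 = f(s_n + h, u_n + h·k1); u_{n+1} = u_n + (h/2)·(k1 + k2).
s=0.000000, u=-2.400000:
  k1 = f(0.000000, -2.400000) = 4.870000
  k2 = f(0.350000, -0.695500) = 3.015751
  u ← -2.400000 + (0.35/2)·(4.870000 + 3.015751) = -1.019994
u(0.35) ≈ -1.0200

-1.0200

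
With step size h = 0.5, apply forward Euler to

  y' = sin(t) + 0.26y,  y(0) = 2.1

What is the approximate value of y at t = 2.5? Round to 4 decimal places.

5.7705

Euler: y_{n+1} = y_n + h·f(t_n, y_n).
t=0.000000, y=2.100000: f=0.546000 → y ← 2.100000 + 0.5·0.546000 = 2.373000
t=0.500000, y=2.373000: f=1.096406 → y ← 2.373000 + 0.5·1.096406 = 2.921203
t=1.000000, y=2.921203: f=1.600984 → y ← 2.921203 + 0.5·1.600984 = 3.721695
t=1.500000, y=3.721695: f=1.965136 → y ← 3.721695 + 0.5·1.965136 = 4.704262
t=2.000000, y=4.704262: f=2.132406 → y ← 4.704262 + 0.5·2.132406 = 5.770465
y(2.5) ≈ 5.7705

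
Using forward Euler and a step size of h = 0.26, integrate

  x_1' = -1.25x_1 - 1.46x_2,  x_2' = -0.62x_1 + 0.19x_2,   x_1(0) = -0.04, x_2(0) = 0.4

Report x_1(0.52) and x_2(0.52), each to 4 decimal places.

Euler on (x_1,x_2): x_1_{n+1} = x_1_n + h·x_1', x_2_{n+1} = x_2_n + h·x_2'.
0.000000: (-0.040000, 0.400000); f=(-0.534000, 0.100800) → (-0.178840, 0.426208)
0.260000: (-0.178840, 0.426208); f=(-0.398714, 0.191860) → (-0.282506, 0.476092)
(x_1(0.52), x_2(0.52)) ≈ (-0.2825, 0.4761)

-0.2825, 0.4761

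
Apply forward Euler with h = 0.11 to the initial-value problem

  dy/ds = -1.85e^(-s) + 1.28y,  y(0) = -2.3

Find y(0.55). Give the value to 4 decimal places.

-5.5698

Euler: y_{n+1} = y_n + h·f(s_n, y_n).
s=0.000000, y=-2.300000: f=-4.794000 → y ← -2.300000 + 0.11·(-4.794000) = -2.827340
s=0.110000, y=-2.827340: f=-5.276288 → y ← -2.827340 + 0.11·(-5.276288) = -3.407732
s=0.220000, y=-3.407732: f=-5.846556 → y ← -3.407732 + 0.11·(-5.846556) = -4.050853
s=0.330000, y=-4.050853: f=-6.515101 → y ← -4.050853 + 0.11·(-6.515101) = -4.767514
s=0.440000, y=-4.767514: f=-7.293885 → y ← -4.767514 + 0.11·(-7.293885) = -5.569841
y(0.55) ≈ -5.5698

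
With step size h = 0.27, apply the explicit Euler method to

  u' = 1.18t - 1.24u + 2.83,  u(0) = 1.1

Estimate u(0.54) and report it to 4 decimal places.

1.8451

Euler: u_{n+1} = u_n + h·f(t_n, u_n).
t=0.000000, u=1.100000: f=1.466000 → u ← 1.100000 + 0.27·1.466000 = 1.495820
t=0.270000, u=1.495820: f=1.293783 → u ← 1.495820 + 0.27·1.293783 = 1.845141
u(0.54) ≈ 1.8451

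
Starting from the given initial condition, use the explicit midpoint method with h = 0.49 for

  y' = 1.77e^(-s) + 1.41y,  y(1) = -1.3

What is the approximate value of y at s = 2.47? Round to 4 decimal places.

Midpoint: k1 = f(s_n, y_n); k2 = f(s_n + h/2, y_n + (h/2)·k1); y_{n+1} = y_n + h·k2.
s=1.000000, y=-1.300000:
  k1 = f(1.000000, -1.300000) = -1.181853
  k2 = f(1.245000, -1.589554) = -1.731616
  y ← -1.300000 + 0.49·(-1.731616) = -2.148492
s=1.490000, y=-2.148492:
  k1 = f(1.490000, -2.148492) = -2.630464
  k2 = f(1.735000, -2.792955) = -3.625839
  y ← -2.148492 + 0.49·(-3.625839) = -3.925153
s=1.980000, y=-3.925153:
  k1 = f(1.980000, -3.925153) = -5.290083
  k2 = f(2.225000, -5.221223) = -7.170645
  y ← -3.925153 + 0.49·(-7.170645) = -7.438769
y(2.47) ≈ -7.4388

-7.4388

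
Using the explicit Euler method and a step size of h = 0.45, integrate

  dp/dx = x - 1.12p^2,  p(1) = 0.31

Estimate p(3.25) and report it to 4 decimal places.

1.6305

Euler: p_{n+1} = p_n + h·f(x_n, p_n).
x=1.000000, p=0.310000: f=0.892368 → p ← 0.310000 + 0.45·0.892368 = 0.711566
x=1.450000, p=0.711566: f=0.882915 → p ← 0.711566 + 0.45·0.882915 = 1.108877
x=1.900000, p=1.108877: f=0.522838 → p ← 1.108877 + 0.45·0.522838 = 1.344154
x=2.350000, p=1.344154: f=0.326439 → p ← 1.344154 + 0.45·0.326439 = 1.491052
x=2.800000, p=1.491052: f=0.309976 → p ← 1.491052 + 0.45·0.309976 = 1.630541
p(3.25) ≈ 1.6305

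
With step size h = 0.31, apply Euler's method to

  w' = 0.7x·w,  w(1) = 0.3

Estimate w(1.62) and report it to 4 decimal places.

0.4689

Euler: w_{n+1} = w_n + h·f(x_n, w_n).
x=1.000000, w=0.300000: f=0.210000 → w ← 0.300000 + 0.31·0.210000 = 0.365100
x=1.310000, w=0.365100: f=0.334797 → w ← 0.365100 + 0.31·0.334797 = 0.468887
w(1.62) ≈ 0.4689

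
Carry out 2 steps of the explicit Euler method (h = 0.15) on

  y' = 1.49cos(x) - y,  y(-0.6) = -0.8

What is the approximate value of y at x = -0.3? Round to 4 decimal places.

Euler: y_{n+1} = y_n + h·f(x_n, y_n).
x=-0.600000, y=-0.800000: f=2.029750 → y ← -0.800000 + 0.15·2.029750 = -0.495537
x=-0.450000, y=-0.495537: f=1.837204 → y ← -0.495537 + 0.15·1.837204 = -0.219957
y(-0.3) ≈ -0.2200

-0.2200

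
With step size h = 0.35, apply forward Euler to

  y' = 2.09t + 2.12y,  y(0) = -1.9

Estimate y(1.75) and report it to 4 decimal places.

-25.2092

Euler: y_{n+1} = y_n + h·f(t_n, y_n).
t=0.000000, y=-1.900000: f=-4.028000 → y ← -1.900000 + 0.35·(-4.028000) = -3.309800
t=0.350000, y=-3.309800: f=-6.285276 → y ← -3.309800 + 0.35·(-6.285276) = -5.509647
t=0.700000, y=-5.509647: f=-10.217451 → y ← -5.509647 + 0.35·(-10.217451) = -9.085754
t=1.050000, y=-9.085754: f=-17.067299 → y ← -9.085754 + 0.35·(-17.067299) = -15.059309
t=1.400000, y=-15.059309: f=-28.999735 → y ← -15.059309 + 0.35·(-28.999735) = -25.209216
y(1.75) ≈ -25.2092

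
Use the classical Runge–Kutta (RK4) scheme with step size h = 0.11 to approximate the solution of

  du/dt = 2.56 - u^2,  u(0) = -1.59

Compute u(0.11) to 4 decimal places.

-1.5858

RK4: k1 = f(t_n, u_n); k2 = f(t_n + h/2, u_n + (h/2)·k1); k3 = f(t_n + h/2, u_n + (h/2)·k2); k4 = f(t_n + h, u_n + h·k3); u_{n+1} = u_n + (h/6)·(k1 + 2k2 + 2k3 + k4).
t=0.000000, u=-1.590000:
  k1 = f(0.000000, -1.590000) = 0.031900
  k2 = f(0.055000, -1.588246) = 0.037476
  k3 = f(0.055000, -1.587939) = 0.038450
  k4 = f(0.110000, -1.585770) = 0.045332
  u ← -1.590000 + (0.11/6)·(k1 + 2k2 + 2k3 + k4) = -1.585800
u(0.11) ≈ -1.5858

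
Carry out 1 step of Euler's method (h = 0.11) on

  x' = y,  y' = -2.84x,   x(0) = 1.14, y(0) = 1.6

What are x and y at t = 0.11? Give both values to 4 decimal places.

1.3160, 1.2439

Euler on (x,y): x_{n+1} = x_n + h·x', y_{n+1} = y_n + h·y'.
0.000000: (1.140000, 1.600000); f=(1.600000, -3.237600) → (1.316000, 1.243864)
(x(0.11), y(0.11)) ≈ (1.3160, 1.2439)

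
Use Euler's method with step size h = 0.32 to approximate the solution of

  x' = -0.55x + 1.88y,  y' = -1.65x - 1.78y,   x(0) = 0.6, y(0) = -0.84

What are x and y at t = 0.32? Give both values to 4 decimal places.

-0.0109, -0.6783

Euler on (x,y): x_{n+1} = x_n + h·x', y_{n+1} = y_n + h·y'.
0.000000: (0.600000, -0.840000); f=(-1.909200, 0.505200) → (-0.010944, -0.678336)
(x(0.32), y(0.32)) ≈ (-0.0109, -0.6783)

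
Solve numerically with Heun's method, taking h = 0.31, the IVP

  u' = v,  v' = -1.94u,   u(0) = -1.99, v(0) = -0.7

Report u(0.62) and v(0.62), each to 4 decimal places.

Heun on (u,v): k1 = f(s_n, state_n); k2 = f(s_n + h, state_n + h·k1); state_{n+1} = state_n + (h/2)·(k1 + k2).
0.000000: (-1.990000, -0.700000)
  k1 = (-0.700000, 3.860600)
  predictor → (-2.207000, 0.496786)
  k2 = (0.496786, 4.281580)
  → (-2.021498, 0.562038)
0.310000: (-2.021498, 0.562038)
  k1 = (0.562038, 3.921706)
  predictor → (-1.847266, 1.777767)
  k2 = (1.777767, 3.583697)
  → (-1.658828, 1.725375)
(u(0.62), v(0.62)) ≈ (-1.6588, 1.7254)

-1.6588, 1.7254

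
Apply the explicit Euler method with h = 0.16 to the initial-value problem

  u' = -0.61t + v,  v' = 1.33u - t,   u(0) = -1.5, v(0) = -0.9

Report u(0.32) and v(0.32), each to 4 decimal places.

Euler on (u,v): u_{n+1} = u_n + h·u', v_{n+1} = v_n + h·v'.
0.000000: (-1.500000, -0.900000); f=(-0.900000, -1.995000) → (-1.644000, -1.219200)
0.160000: (-1.644000, -1.219200); f=(-1.316800, -2.346520) → (-1.854688, -1.594643)
(u(0.32), v(0.32)) ≈ (-1.8547, -1.5946)

-1.8547, -1.5946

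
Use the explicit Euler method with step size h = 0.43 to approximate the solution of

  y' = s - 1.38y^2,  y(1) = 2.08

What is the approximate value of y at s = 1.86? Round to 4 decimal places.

0.5557

Euler: y_{n+1} = y_n + h·f(s_n, y_n).
s=1.000000, y=2.080000: f=-4.970432 → y ← 2.080000 + 0.43·(-4.970432) = -0.057286
s=1.430000, y=-0.057286: f=1.425471 → y ← -0.057286 + 0.43·1.425471 = 0.555667
y(1.86) ≈ 0.5557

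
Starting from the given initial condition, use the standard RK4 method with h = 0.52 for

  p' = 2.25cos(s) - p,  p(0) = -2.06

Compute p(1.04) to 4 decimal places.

RK4: k1 = f(s_n, p_n); k2 = f(s_n + h/2, p_n + (h/2)·k1); k3 = f(s_n + h/2, p_n + (h/2)·k2); k4 = f(s_n + h, p_n + h·k3); p_{n+1} = p_n + (h/6)·(k1 + 2k2 + 2k3 + k4).
s=0.000000, p=-2.060000:
  k1 = f(0.000000, -2.060000) = 4.310000
  k2 = f(0.260000, -0.939400) = 3.113777
  k3 = f(0.260000, -1.250418) = 3.424795
  k4 = f(0.520000, -0.279106) = 2.231700
  p ← -2.060000 + (0.52/6)·(k1 + 2k2 + 2k3 + k4) = -0.359700
s=0.520000, p=-0.359700:
  k1 = f(0.520000, -0.359700) = 2.312293
  k2 = f(0.780000, 0.241496) = 1.358059
  k3 = f(0.780000, -0.006605) = 1.606160
  k4 = f(1.040000, 0.475503) = 0.663492
  p ← -0.359700 + (0.52/6)·(k1 + 2k2 + 2k3 + k4) = 0.411999
p(1.04) ≈ 0.4120

0.4120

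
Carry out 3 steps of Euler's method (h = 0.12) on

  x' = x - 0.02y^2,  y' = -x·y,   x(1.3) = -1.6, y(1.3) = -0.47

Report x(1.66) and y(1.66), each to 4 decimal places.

-2.2505, -0.8448

Euler on (x,y): x_{n+1} = x_n + h·x', y_{n+1} = y_n + h·y'.
1.300000: (-1.600000, -0.470000); f=(-1.604418, -0.752000) → (-1.792530, -0.560240)
1.420000: (-1.792530, -0.560240); f=(-1.798808, -1.004247) → (-2.008387, -0.680750)
1.540000: (-2.008387, -0.680750); f=(-2.017655, -1.367209) → (-2.250506, -0.844815)
(x(1.66), y(1.66)) ≈ (-2.2505, -0.8448)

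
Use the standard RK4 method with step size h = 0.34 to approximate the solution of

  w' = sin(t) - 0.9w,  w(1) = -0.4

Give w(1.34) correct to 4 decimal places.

RK4: k1 = f(t_n, w_n); k2 = f(t_n + h/2, w_n + (h/2)·k1); k3 = f(t_n + h/2, w_n + (h/2)·k2); k4 = f(t_n + h, w_n + h·k3); w_{n+1} = w_n + (h/6)·(k1 + 2k2 + 2k3 + k4).
t=1.000000, w=-0.400000:
  k1 = f(1.000000, -0.400000) = 1.201471
  k2 = f(1.170000, -0.195750) = 1.096926
  k3 = f(1.170000, -0.213523) = 1.112921
  k4 = f(1.340000, -0.021607) = 0.992931
  w ← -0.400000 + (0.34/6)·(k1 + 2k2 + 2k3 + k4) = -0.025201
w(1.34) ≈ -0.0252

-0.0252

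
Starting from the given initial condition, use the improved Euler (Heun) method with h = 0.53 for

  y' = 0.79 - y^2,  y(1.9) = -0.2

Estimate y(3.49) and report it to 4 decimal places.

Heun: k1 = f(x_n, y_n); k2 = f(x_n + h, y_n + h·k1); y_{n+1} = y_n + (h/2)·(k1 + k2).
x=1.900000, y=-0.200000:
  k1 = f(1.900000, -0.200000) = 0.750000
  k2 = f(2.430000, 0.197500) = 0.750994
  y ← -0.200000 + (0.53/2)·(0.750000 + 0.750994) = 0.197763
x=2.430000, y=0.197763:
  k1 = f(2.430000, 0.197763) = 0.750890
  k2 = f(2.960000, 0.595735) = 0.435100
  y ← 0.197763 + (0.53/2)·(0.750890 + 0.435100) = 0.512051
x=2.960000, y=0.512051:
  k1 = f(2.960000, 0.512051) = 0.527804
  k2 = f(3.490000, 0.791787) = 0.163074
  y ← 0.512051 + (0.53/2)·(0.527804 + 0.163074) = 0.695133
y(3.49) ≈ 0.6951

0.6951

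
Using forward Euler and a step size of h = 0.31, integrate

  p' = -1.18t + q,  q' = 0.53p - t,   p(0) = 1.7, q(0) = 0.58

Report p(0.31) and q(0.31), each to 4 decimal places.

1.8798, 0.8593

Euler on (p,q): p_{n+1} = p_n + h·p', q_{n+1} = q_n + h·q'.
0.000000: (1.700000, 0.580000); f=(0.580000, 0.901000) → (1.879800, 0.859310)
(p(0.31), q(0.31)) ≈ (1.8798, 0.8593)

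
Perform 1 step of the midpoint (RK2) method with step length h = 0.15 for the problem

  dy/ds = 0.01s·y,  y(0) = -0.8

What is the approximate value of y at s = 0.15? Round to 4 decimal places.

-0.8001

Midpoint: k1 = f(s_n, y_n); k2 = f(s_n + h/2, y_n + (h/2)·k1); y_{n+1} = y_n + h·k2.
s=0.000000, y=-0.800000:
  k1 = f(0.000000, -0.800000) = 0.000000
  k2 = f(0.075000, -0.800000) = -0.000600
  y ← -0.800000 + 0.15·(-0.000600) = -0.800090
y(0.15) ≈ -0.8001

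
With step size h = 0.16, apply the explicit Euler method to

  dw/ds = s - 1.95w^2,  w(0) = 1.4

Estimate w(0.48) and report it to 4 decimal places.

Euler: w_{n+1} = w_n + h·f(s_n, w_n).
s=0.000000, w=1.400000: f=-3.822000 → w ← 1.400000 + 0.16·(-3.822000) = 0.788480
s=0.160000, w=0.788480: f=-1.052316 → w ← 0.788480 + 0.16·(-1.052316) = 0.620109
s=0.320000, w=0.620109: f=-0.429845 → w ← 0.620109 + 0.16·(-0.429845) = 0.551334
w(0.48) ≈ 0.5513

0.5513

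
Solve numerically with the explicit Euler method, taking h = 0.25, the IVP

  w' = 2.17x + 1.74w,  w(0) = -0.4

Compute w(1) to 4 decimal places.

Euler: w_{n+1} = w_n + h·f(x_n, w_n).
x=0.000000, w=-0.400000: f=-0.696000 → w ← -0.400000 + 0.25·(-0.696000) = -0.574000
x=0.250000, w=-0.574000: f=-0.456260 → w ← -0.574000 + 0.25·(-0.456260) = -0.688065
x=0.500000, w=-0.688065: f=-0.112233 → w ← -0.688065 + 0.25·(-0.112233) = -0.716123
x=0.750000, w=-0.716123: f=0.381446 → w ← -0.716123 + 0.25·0.381446 = -0.620762
w(1) ≈ -0.6208

-0.6208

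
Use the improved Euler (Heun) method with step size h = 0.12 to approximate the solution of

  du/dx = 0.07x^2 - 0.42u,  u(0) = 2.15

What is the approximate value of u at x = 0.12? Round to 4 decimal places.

2.0444

Heun: k1 = f(x_n, u_n); k2 = f(x_n + h, u_n + h·k1); u_{n+1} = u_n + (h/2)·(k1 + k2).
x=0.000000, u=2.150000:
  k1 = f(0.000000, 2.150000) = -0.903000
  k2 = f(0.120000, 2.041640) = -0.856481
  u ← 2.150000 + (0.12/2)·(-0.903000 + (-0.856481)) = 2.044431
u(0.12) ≈ 2.0444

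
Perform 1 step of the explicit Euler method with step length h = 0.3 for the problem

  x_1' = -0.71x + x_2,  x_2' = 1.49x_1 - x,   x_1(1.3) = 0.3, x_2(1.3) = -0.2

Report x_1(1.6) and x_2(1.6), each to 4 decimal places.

Euler on (x_1,x_2): x_1_{n+1} = x_1_n + h·x_1', x_2_{n+1} = x_2_n + h·x_2'.
1.300000: (0.300000, -0.200000); f=(-1.123000, -0.853000) → (-0.036900, -0.455900)
(x_1(1.6), x_2(1.6)) ≈ (-0.0369, -0.4559)

-0.0369, -0.4559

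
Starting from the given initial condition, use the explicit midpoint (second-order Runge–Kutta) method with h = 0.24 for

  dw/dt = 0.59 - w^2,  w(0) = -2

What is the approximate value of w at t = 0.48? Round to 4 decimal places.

Midpoint: k1 = f(t_n, w_n); k2 = f(t_n + h/2, w_n + (h/2)·k1); w_{n+1} = w_n + h·k2.
t=0.000000, w=-2.000000:
  k1 = f(0.000000, -2.000000) = -3.410000
  k2 = f(0.120000, -2.409200) = -5.214245
  w ← -2.000000 + 0.24·(-5.214245) = -3.251419
t=0.240000, w=-3.251419:
  k1 = f(0.240000, -3.251419) = -9.981724
  k2 = f(0.360000, -4.449226) = -19.205608
  w ← -3.251419 + 0.24·(-19.205608) = -7.860765
w(0.48) ≈ -7.8608

-7.8608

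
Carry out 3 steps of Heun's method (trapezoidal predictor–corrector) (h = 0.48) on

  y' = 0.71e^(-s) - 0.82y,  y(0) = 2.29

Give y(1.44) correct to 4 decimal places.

Heun: k1 = f(s_n, y_n); k2 = f(s_n + h, y_n + h·k1); y_{n+1} = y_n + (h/2)·(k1 + k2).
s=0.000000, y=2.290000:
  k1 = f(0.000000, 2.290000) = -1.167800
  k2 = f(0.480000, 1.729456) = -0.978818
  y ← 2.290000 + (0.48/2)·(-1.167800 + (-0.978818)) = 1.774812
s=0.480000, y=1.774812:
  k1 = f(0.480000, 1.774812) = -1.016009
  k2 = f(0.960000, 1.287127) = -0.783590
  y ← 1.774812 + (0.48/2)·(-1.016009 + (-0.783590)) = 1.342908
s=0.960000, y=1.342908:
  k1 = f(0.960000, 1.342908) = -0.829330
  k2 = f(1.440000, 0.944829) = -0.606541
  y ← 1.342908 + (0.48/2)·(-0.829330 + (-0.606541)) = 0.998299
y(1.44) ≈ 0.9983

0.9983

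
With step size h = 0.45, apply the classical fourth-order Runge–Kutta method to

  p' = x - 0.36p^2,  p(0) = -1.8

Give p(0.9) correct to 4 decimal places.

RK4: k1 = f(x_n, p_n); k2 = f(x_n + h/2, p_n + (h/2)·k1); k3 = f(x_n + h/2, p_n + (h/2)·k2); k4 = f(x_n + h, p_n + h·k3); p_{n+1} = p_n + (h/6)·(k1 + 2k2 + 2k3 + k4).
x=0.000000, p=-1.800000:
  k1 = f(0.000000, -1.800000) = -1.166400
  k2 = f(0.225000, -2.062440) = -1.306317
  k3 = f(0.225000, -2.093921) = -1.353422
  k4 = f(0.450000, -2.409040) = -1.639251
  p ← -1.800000 + (0.45/6)·(k1 + 2k2 + 2k3 + k4) = -2.409385
x=0.450000, p=-2.409385:
  k1 = f(0.450000, -2.409385) = -1.639849
  k2 = f(0.675000, -2.778351) = -2.103924
  k3 = f(0.675000, -2.882768) = -2.316726
  k4 = f(0.900000, -3.451911) = -3.389649
  p ← -2.409385 + (0.45/6)·(k1 + 2k2 + 2k3 + k4) = -3.449694
p(0.9) ≈ -3.4497

-3.4497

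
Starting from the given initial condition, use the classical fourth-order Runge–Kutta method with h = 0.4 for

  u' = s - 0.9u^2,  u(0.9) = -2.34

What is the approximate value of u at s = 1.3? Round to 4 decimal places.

-8.5088

RK4: k1 = f(s_n, u_n); k2 = f(s_n + h/2, u_n + (h/2)·k1); k3 = f(s_n + h/2, u_n + (h/2)·k2); k4 = f(s_n + h, u_n + h·k3); u_{n+1} = u_n + (h/6)·(k1 + 2k2 + 2k3 + k4).
s=0.900000, u=-2.340000:
  k1 = f(0.900000, -2.340000) = -4.028040
  k2 = f(1.100000, -3.145608) = -7.805365
  k3 = f(1.100000, -3.901073) = -12.596533
  k4 = f(1.300000, -7.378613) = -47.699540
  u ← -2.340000 + (0.4/6)·(k1 + 2k2 + 2k3 + k4) = -8.508758
u(1.3) ≈ -8.5088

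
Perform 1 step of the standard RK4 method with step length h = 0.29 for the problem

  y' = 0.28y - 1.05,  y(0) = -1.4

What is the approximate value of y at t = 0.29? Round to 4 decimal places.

-1.8356

RK4: k1 = f(t_n, y_n); k2 = f(t_n + h/2, y_n + (h/2)·k1); k3 = f(t_n + h/2, y_n + (h/2)·k2); k4 = f(t_n + h, y_n + h·k3); y_{n+1} = y_n + (h/6)·(k1 + 2k2 + 2k3 + k4).
t=0.000000, y=-1.400000:
  k1 = f(0.000000, -1.400000) = -1.442000
  k2 = f(0.145000, -1.609090) = -1.500545
  k3 = f(0.145000, -1.617579) = -1.502922
  k4 = f(0.290000, -1.835847) = -1.564037
  y ← -1.400000 + (0.29/6)·(k1 + 2k2 + 2k3 + k4) = -1.835627
y(0.29) ≈ -1.8356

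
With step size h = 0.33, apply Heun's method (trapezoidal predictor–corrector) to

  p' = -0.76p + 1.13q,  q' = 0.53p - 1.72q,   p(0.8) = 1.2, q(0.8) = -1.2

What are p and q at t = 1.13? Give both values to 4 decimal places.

0.7115, -0.6273

Heun on (p,q): k1 = f(t_n, state_n); k2 = f(t_n + h, state_n + h·k1); state_{n+1} = state_n + (h/2)·(k1 + k2).
0.800000: (1.200000, -1.200000)
  k1 = (-2.268000, 2.700000)
  predictor → (0.451560, -0.309000)
  k2 = (-0.692356, 0.770807)
  → (0.711541, -0.627317)
(p(1.13), q(1.13)) ≈ (0.7115, -0.6273)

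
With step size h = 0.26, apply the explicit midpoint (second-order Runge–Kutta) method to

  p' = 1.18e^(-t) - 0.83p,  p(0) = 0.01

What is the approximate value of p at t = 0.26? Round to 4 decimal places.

Midpoint: k1 = f(t_n, p_n); k2 = f(t_n + h/2, p_n + (h/2)·k1); p_{n+1} = p_n + h·k2.
t=0.000000, p=0.010000:
  k1 = f(0.000000, 0.010000) = 1.171700
  k2 = f(0.130000, 0.162321) = 0.901426
  p ← 0.010000 + 0.26·0.901426 = 0.244371
p(0.26) ≈ 0.2444

0.2444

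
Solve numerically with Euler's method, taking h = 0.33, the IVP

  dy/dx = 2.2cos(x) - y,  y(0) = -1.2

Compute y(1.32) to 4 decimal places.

1.0675

Euler: y_{n+1} = y_n + h·f(x_n, y_n).
x=0.000000, y=-1.200000: f=3.400000 → y ← -1.200000 + 0.33·3.400000 = -0.078000
x=0.330000, y=-0.078000: f=2.159293 → y ← -0.078000 + 0.33·2.159293 = 0.634567
x=0.660000, y=0.634567: f=1.103416 → y ← 0.634567 + 0.33·1.103416 = 0.998694
x=0.990000, y=0.998694: f=0.208424 → y ← 0.998694 + 0.33·0.208424 = 1.067474
y(1.32) ≈ 1.0675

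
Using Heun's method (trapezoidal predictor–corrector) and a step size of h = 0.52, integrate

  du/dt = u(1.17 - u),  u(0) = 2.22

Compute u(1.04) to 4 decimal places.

1.4252

Heun: k1 = f(t_n, u_n); k2 = f(t_n + h, u_n + h·k1); u_{n+1} = u_n + (h/2)·(k1 + k2).
t=0.000000, u=2.220000:
  k1 = f(0.000000, 2.220000) = -2.331000
  k2 = f(0.520000, 1.007880) = 0.163398
  u ← 2.220000 + (0.52/2)·(-2.331000 + 0.163398) = 1.656423
t=0.520000, u=1.656423:
  k1 = f(0.520000, 1.656423) = -0.805723
  k2 = f(1.040000, 1.237447) = -0.083463
  u ← 1.656423 + (0.52/2)·(-0.805723 + (-0.083463)) = 1.425235
u(1.04) ≈ 1.4252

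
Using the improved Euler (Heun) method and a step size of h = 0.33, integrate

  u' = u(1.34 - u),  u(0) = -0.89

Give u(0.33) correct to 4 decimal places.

Heun: k1 = f(t_n, u_n); k2 = f(t_n + h, u_n + h·k1); u_{n+1} = u_n + (h/2)·(k1 + k2).
t=0.000000, u=-0.890000:
  k1 = f(0.000000, -0.890000) = -1.984700
  k2 = f(0.330000, -1.544951) = -4.457108
  u ← -0.890000 + (0.33/2)·(-1.984700 + (-4.457108)) = -1.952898
u(0.33) ≈ -1.9529

-1.9529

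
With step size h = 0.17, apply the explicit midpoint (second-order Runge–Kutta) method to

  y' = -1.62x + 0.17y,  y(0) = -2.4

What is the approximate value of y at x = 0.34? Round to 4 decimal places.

-2.6378

Midpoint: k1 = f(x_n, y_n); k2 = f(x_n + h/2, y_n + (h/2)·k1); y_{n+1} = y_n + h·k2.
x=0.000000, y=-2.400000:
  k1 = f(0.000000, -2.400000) = -0.408000
  k2 = f(0.085000, -2.434680) = -0.551596
  y ← -2.400000 + 0.17·(-0.551596) = -2.493771
x=0.170000, y=-2.493771:
  k1 = f(0.170000, -2.493771) = -0.699341
  k2 = f(0.255000, -2.553215) = -0.847147
  y ← -2.493771 + 0.17·(-0.847147) = -2.637786
y(0.34) ≈ -2.6378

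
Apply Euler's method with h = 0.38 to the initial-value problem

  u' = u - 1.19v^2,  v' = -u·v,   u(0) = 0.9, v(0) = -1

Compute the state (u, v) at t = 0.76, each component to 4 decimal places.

Euler on (u,v): u_{n+1} = u_n + h·u', v_{n+1} = v_n + h·v'.
0.000000: (0.900000, -1.000000); f=(-0.290000, 0.900000) → (0.789800, -0.658000)
0.380000: (0.789800, -0.658000); f=(0.274573, 0.519688) → (0.894138, -0.460518)
(u(0.76), v(0.76)) ≈ (0.8941, -0.4605)

0.8941, -0.4605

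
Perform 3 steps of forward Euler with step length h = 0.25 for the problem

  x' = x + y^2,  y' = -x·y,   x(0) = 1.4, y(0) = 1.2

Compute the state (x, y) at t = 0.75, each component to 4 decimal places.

Euler on (x,y): x_{n+1} = x_n + h·x', y_{n+1} = y_n + h·y'.
0.000000: (1.400000, 1.200000); f=(2.840000, -1.680000) → (2.110000, 0.780000)
0.250000: (2.110000, 0.780000); f=(2.718400, -1.645800) → (2.789600, 0.368550)
0.500000: (2.789600, 0.368550); f=(2.925429, -1.028107) → (3.520957, 0.111523)
(x(0.75), y(0.75)) ≈ (3.5210, 0.1115)

3.5210, 0.1115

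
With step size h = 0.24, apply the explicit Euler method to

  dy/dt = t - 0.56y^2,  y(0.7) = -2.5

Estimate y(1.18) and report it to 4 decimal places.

Euler: y_{n+1} = y_n + h·f(t_n, y_n).
t=0.700000, y=-2.500000: f=-2.800000 → y ← -2.500000 + 0.24·(-2.800000) = -3.172000
t=0.940000, y=-3.172000: f=-4.694487 → y ← -3.172000 + 0.24·(-4.694487) = -4.298677
y(1.18) ≈ -4.2987

-4.2987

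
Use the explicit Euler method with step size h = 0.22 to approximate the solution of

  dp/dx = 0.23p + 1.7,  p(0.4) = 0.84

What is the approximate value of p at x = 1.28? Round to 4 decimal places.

2.6368

Euler: p_{n+1} = p_n + h·f(x_n, p_n).
x=0.400000, p=0.840000: f=1.893200 → p ← 0.840000 + 0.22·1.893200 = 1.256504
x=0.620000, p=1.256504: f=1.988996 → p ← 1.256504 + 0.22·1.988996 = 1.694083
x=0.840000, p=1.694083: f=2.089639 → p ← 1.694083 + 0.22·2.089639 = 2.153804
x=1.060000, p=2.153804: f=2.195375 → p ← 2.153804 + 0.22·2.195375 = 2.636786
p(1.28) ≈ 2.6368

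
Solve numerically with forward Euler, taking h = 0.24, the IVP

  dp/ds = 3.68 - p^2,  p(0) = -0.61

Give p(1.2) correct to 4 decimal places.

Euler: p_{n+1} = p_n + h·f(s_n, p_n).
s=0.000000, p=-0.610000: f=3.307900 → p ← -0.610000 + 0.24·3.307900 = 0.183896
s=0.240000, p=0.183896: f=3.646182 → p ← 0.183896 + 0.24·3.646182 = 1.058980
s=0.480000, p=1.058980: f=2.558562 → p ← 1.058980 + 0.24·2.558562 = 1.673035
s=0.720000, p=1.673035: f=0.880955 → p ← 1.673035 + 0.24·0.880955 = 1.884464
s=0.960000, p=1.884464: f=0.128796 → p ← 1.884464 + 0.24·0.128796 = 1.915375
p(1.2) ≈ 1.9154

1.9154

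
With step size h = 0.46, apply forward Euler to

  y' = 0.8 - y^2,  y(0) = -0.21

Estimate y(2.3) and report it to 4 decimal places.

0.8877

Euler: y_{n+1} = y_n + h·f(t_n, y_n).
t=0.000000, y=-0.210000: f=0.755900 → y ← -0.210000 + 0.46·0.755900 = 0.137714
t=0.460000, y=0.137714: f=0.781035 → y ← 0.137714 + 0.46·0.781035 = 0.496990
t=0.920000, y=0.496990: f=0.553001 → y ← 0.496990 + 0.46·0.553001 = 0.751370
t=1.380000, y=0.751370: f=0.235442 → y ← 0.751370 + 0.46·0.235442 = 0.859674
t=1.840000, y=0.859674: f=0.060961 → y ← 0.859674 + 0.46·0.060961 = 0.887716
y(2.3) ≈ 0.8877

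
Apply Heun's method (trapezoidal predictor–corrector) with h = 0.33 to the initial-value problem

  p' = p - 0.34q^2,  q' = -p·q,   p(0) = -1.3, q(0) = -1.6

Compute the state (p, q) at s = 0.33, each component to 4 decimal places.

Heun on (p,q): k1 = f(s_n, state_n); k2 = f(s_n + h, state_n + h·k1); state_{n+1} = state_n + (h/2)·(k1 + k2).
0.000000: (-1.300000, -1.600000)
  k1 = (-2.170400, -2.080000)
  predictor → (-2.016232, -2.286400)
  k2 = (-3.793624, -4.609913)
  → (-2.284064, -2.703836)
(p(0.33), q(0.33)) ≈ (-2.2841, -2.7038)

-2.2841, -2.7038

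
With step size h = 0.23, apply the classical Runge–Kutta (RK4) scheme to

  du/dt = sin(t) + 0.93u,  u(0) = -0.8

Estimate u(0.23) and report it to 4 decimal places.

RK4: k1 = f(t_n, u_n); k2 = f(t_n + h/2, u_n + (h/2)·k1); k3 = f(t_n + h/2, u_n + (h/2)·k2); k4 = f(t_n + h, u_n + h·k3); u_{n+1} = u_n + (h/6)·(k1 + 2k2 + 2k3 + k4).
t=0.000000, u=-0.800000:
  k1 = f(0.000000, -0.800000) = -0.744000
  k2 = f(0.115000, -0.885560) = -0.708824
  k3 = f(0.115000, -0.881515) = -0.705062
  k4 = f(0.230000, -0.962164) = -0.666835
  u ← -0.800000 + (0.23/6)·(k1 + 2k2 + 2k3 + k4) = -0.962480
u(0.23) ≈ -0.9625

-0.9625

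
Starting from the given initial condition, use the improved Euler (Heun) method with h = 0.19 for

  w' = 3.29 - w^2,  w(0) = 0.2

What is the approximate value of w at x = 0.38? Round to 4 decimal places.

1.1742

Heun: k1 = f(x_n, w_n); k2 = f(x_n + h, w_n + h·k1); w_{n+1} = w_n + (h/2)·(k1 + k2).
x=0.000000, w=0.200000:
  k1 = f(0.000000, 0.200000) = 3.250000
  k2 = f(0.190000, 0.817500) = 2.621694
  w ← 0.200000 + (0.19/2)·(3.250000 + 2.621694) = 0.757811
x=0.190000, w=0.757811:
  k1 = f(0.190000, 0.757811) = 2.715723
  k2 = f(0.380000, 1.273798) = 1.667438
  w ← 0.757811 + (0.19/2)·(2.715723 + 1.667438) = 1.174211
w(0.38) ≈ 1.1742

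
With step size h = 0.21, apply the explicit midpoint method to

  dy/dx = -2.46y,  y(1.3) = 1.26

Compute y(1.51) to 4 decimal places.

0.7772

Midpoint: k1 = f(x_n, y_n); k2 = f(x_n + h/2, y_n + (h/2)·k1); y_{n+1} = y_n + h·k2.
x=1.300000, y=1.260000:
  k1 = f(1.300000, 1.260000) = -3.099600
  k2 = f(1.405000, 0.934542) = -2.298973
  y ← 1.260000 + 0.21·(-2.298973) = 0.777216
y(1.51) ≈ 0.7772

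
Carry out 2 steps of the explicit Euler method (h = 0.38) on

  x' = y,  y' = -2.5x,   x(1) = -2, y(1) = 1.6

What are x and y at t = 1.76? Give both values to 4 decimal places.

Euler on (x,y): x_{n+1} = x_n + h·x', y_{n+1} = y_n + h·y'.
1.000000: (-2.000000, 1.600000); f=(1.600000, 5.000000) → (-1.392000, 3.500000)
1.380000: (-1.392000, 3.500000); f=(3.500000, 3.480000) → (-0.062000, 4.822400)
(x(1.76), y(1.76)) ≈ (-0.0620, 4.8224)

-0.0620, 4.8224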